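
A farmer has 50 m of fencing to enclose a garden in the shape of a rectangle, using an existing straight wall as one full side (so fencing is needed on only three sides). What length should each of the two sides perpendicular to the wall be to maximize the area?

25/2

Let the sides perpendicular to the wall have length x and the parallel side y, so 2x + y = 50 and the area is A = xy = x(50 − 2x).
A'(x) = 50 − 4x = 0 gives x = 25/2, and A''(x) = −4 < 0 confirms a maximum.
Then y = 50 − 2·25/2 = 25 and A = 625/2.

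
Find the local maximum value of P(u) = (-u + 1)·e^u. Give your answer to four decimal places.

Differentiating with the product rule gives P'(u) = (-u)·e^u. Since e^u > 0, the only critical point is u = 0.
P''(0) has the same sign as -1 < 0, so this is a local maximum.
P(0) = (1)·e^(0) ≈ 1.0000.

1.0000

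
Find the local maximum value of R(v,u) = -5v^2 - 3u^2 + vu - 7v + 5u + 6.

∂R/∂v = -10v + u - 7 = 0 and ∂R/∂u = v - 6u + 5 = 0, so (v, u) = (-37/59, 43/59).
The Hessian has R_{vv} = -10, R_{uu} = -6, R_{vu} = 1, giving D = 59 > 0 with R_{vv} < 0, so the point is a local maximum.
R(-37/59, 43/59) = 591/59.

591/59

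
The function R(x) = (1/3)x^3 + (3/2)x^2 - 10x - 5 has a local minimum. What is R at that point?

-49/3

R'(x) = x^2 + 3x - 10. Setting R'(x) = 0 gives x ∈ {-5, 2}.
Since R''(x) = 2x + 3, we get R''(-5) = -7 < 0 ⇒ local maximum; R''(2) = 7 > 0 ⇒ local minimum.
The local minimum is R(2) = -49/3.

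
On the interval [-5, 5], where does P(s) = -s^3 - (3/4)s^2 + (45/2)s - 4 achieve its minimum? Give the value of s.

The derivative is -3s^2 - (3/2)s + 45/2, which vanishes at s = -3 and s = 5/2.
Candidates: P(-5) = -41/4, P(-3) = -205/4, P(5/2) = 511/16, P(5) = -141/4.
Hence the absolute minimum is -205/4 at s = -3.

-3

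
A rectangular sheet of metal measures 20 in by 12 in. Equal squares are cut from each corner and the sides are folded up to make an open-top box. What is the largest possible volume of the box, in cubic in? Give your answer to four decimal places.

262.6823

With cut size x, the volume is V(x) = x(20 − 2x)(12 − 2x) for 0 < x < 6.
V'(x) = 12x^2 − 128x + 240. Setting V'(x) = 0 gives x ≈ 2.4274 (the root in (0, 6)).
V''(x) = 24x − 128 is negative there, so this is the maximum; V ≈ 262.6823.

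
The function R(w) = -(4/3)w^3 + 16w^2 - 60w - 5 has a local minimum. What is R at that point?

-77

Critical points: R'(w) = -4w^2 + 32w - 60 vanishes at w = 3, 5.
Second-derivative test with R''(w) = -8w + 32: R''(3) = 8 > 0 ⇒ local minimum; R''(5) = -8 < 0 ⇒ local maximum.
Thus R has its local minimum at w = 3, with value -77.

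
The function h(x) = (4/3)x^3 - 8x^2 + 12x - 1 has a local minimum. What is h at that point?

h'(x) = 4x^2 - 16x + 12 = 0 at x = 1, 3.
Second-derivative test with h''(x) = 8x - 16: h''(1) = -8 < 0 ⇒ local maximum; h''(3) = 8 > 0 ⇒ local minimum.
So the local minimum value is h(3) = -1.

-1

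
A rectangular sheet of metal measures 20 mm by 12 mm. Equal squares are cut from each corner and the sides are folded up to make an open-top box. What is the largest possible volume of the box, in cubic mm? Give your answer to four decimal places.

With cut size x, the volume is V(x) = x(20 − 2x)(12 − 2x) for 0 < x < 6.
V'(x) = 12x^2 − 128x + 240. Setting V'(x) = 0 gives x ≈ 2.4274 (the root in (0, 6)).
V''(x) = 24x − 128 is negative there, so this is the maximum; V ≈ 262.6823.

262.6823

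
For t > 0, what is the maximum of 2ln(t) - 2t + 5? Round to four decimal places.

P'(t) = 2/t − 2 = 0 gives t = 1.
P''(t) = -2/t², which is negative for t > 0, so this is a local maximum.
P(1) = 2·ln(1) - 2 + 5 ≈ 3.0000.

3.0000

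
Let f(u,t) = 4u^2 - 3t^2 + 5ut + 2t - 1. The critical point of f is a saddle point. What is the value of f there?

-57/73

∂f/∂u = 8u + 5t = 0 and ∂f/∂t = 5u - 6t + 2 = 0, so (u, t) = (-10/73, 16/73).
The Hessian has f_{uu} = 8, f_{tt} = -6, f_{ut} = 5, giving D = -73 < 0, so the point is a saddle point.
f(-10/73, 16/73) = -57/73.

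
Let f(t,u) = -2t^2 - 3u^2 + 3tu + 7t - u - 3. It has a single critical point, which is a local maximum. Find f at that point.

83/15

∂f/∂t = -4t + 3u + 7 = 0 and ∂f/∂u = 3t - 6u - 1 = 0, so (t, u) = (13/5, 17/15).
The Hessian has f_{tt} = -4, f_{uu} = -6, f_{tu} = 3, giving D = 15 > 0 with f_{tt} < 0, so the point is a local maximum.
f(13/5, 17/15) = 83/15.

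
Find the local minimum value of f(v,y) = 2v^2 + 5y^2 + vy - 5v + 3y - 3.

∂f/∂v = 4v + y - 5 = 0 and ∂f/∂y = v + 10y + 3 = 0, so (v, y) = (53/39, -17/39).
The Hessian has f_{vv} = 4, f_{yy} = 10, f_{vy} = 1, giving D = 39 > 0 with f_{vv} > 0, so the point is a local minimum.
f(53/39, -17/39) = -275/39.

-275/39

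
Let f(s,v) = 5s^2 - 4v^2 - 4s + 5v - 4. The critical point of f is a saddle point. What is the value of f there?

-259/80

∂f/∂s = 10s - 4 = 0 and ∂f/∂v = -8v + 5 = 0, so (s, v) = (2/5, 5/8).
The Hessian has f_{ss} = 10, f_{vv} = -8, f_{sv} = 0, giving D = -80 < 0, so the point is a saddle point.
f(2/5, 5/8) = -259/80.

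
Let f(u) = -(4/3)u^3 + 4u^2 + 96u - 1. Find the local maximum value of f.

f'(u) = -4u^2 + 8u + 96 = 0 at u = -4, 6.
f''(u) = -8u + 8. f''(-4) = 40 > 0 ⇒ local minimum; f''(6) = -40 < 0 ⇒ local maximum.
The local maximum is f(6) = 431.

431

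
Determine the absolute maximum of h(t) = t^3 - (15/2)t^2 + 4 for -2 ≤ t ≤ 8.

36

h'(t) = 3t^2 - 15t, which vanishes at t = 0 and t = 5.
Evaluating at the critical points and endpoints: h(-2) = -34,  h(0) = 4,  h(5) = -117/2,  h(8) = 36.
So the maximum is h(8) = 36.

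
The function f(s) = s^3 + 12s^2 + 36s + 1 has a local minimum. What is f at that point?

-31

f'(s) = 3s^2 + 24s + 36 = 0 at s = -6, -2.
Second-derivative test with f''(s) = 6s + 24: f''(-6) = -12 < 0 ⇒ local maximum; f''(-2) = 12 > 0 ⇒ local minimum.
So the local minimum value is f(-2) = -31.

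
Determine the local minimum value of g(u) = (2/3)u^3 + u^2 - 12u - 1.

-47/3

g'(u) = 2u^2 + 2u - 12. Setting g'(u) = 0 gives u ∈ {-3, 2}.
Second-derivative test with g''(u) = 4u + 2: g''(-3) = -10 < 0 ⇒ local maximum; g''(2) = 10 > 0 ⇒ local minimum.
The local minimum is g(2) = -47/3.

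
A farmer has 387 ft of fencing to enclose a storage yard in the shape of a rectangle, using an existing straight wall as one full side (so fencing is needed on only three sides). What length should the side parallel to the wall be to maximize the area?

Let the sides perpendicular to the wall have length x and the parallel side y, so 2x + y = 387 and the area is A = xy = x(387 − 2x).
A'(x) = 387 − 4x = 0 gives x = 387/4, and A''(x) = −4 < 0 confirms a maximum.
Then y = 387 − 2·387/4 = 387/2 and A = 149769/8.

387/2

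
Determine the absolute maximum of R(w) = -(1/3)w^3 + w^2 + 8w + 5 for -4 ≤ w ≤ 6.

The derivative is -w^2 + 2w + 8, which vanishes at w = -2 and w = 4.
Compare values at every candidate in [-4, 6]: R(-4) = 31/3, R(-2) = -13/3, R(4) = 95/3, R(6) = 17.
Hence the absolute maximum is 95/3 at w = 4.

95/3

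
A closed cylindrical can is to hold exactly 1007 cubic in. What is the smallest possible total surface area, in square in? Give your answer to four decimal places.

556.1614

With radius r and height h, πr²h = 1007 so h = 1007/(πr²), and S(r) = 2πr² + 2πrh = 2πr² + 2·1007/r.
S'(r) = 4πr − 2·1007/r² = 0 ⇒ r³ = 1007/(2π), so r ≈ 5.4319 and h = 2r ≈ 10.8638.
S''(r) = 4π + 4·1007/r³ > 0, so this is the minimum; S ≈ 556.1614.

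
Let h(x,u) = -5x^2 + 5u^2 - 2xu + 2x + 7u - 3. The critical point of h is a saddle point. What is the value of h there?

-509/104

∂h/∂x = -10x - 2u + 2 = 0 and ∂h/∂u = -2x + 10u + 7 = 0, so (x, u) = (17/52, -33/52).
The Hessian has h_{xx} = -10, h_{uu} = 10, h_{xu} = -2, giving D = -104 < 0, so the point is a saddle point.
h(17/52, -33/52) = -509/104.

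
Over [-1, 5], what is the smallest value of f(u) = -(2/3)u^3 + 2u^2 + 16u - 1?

-43/3

The derivative is -2u^2 + 4u + 16, whose only zero in [-1, 5] is u = 4.
Compare values at every candidate in [-1, 5]: f(-1) = -43/3, f(4) = 157/3, f(5) = 137/3.
Hence the absolute minimum is -43/3 at u = -1.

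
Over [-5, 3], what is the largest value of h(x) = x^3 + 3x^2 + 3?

h'(x) = 3x^2 + 6x, which vanishes at x = -2 and x = 0.
Candidates: h(-5) = -47, h(-2) = 7, h(0) = 3, h(3) = 57.
Hence the absolute maximum is 57 at x = 3.

57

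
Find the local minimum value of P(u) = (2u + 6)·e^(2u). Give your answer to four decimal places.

-0.0009

Differentiating with the product rule gives P'(u) = (4u + 14)·e^(2u). Since e^(2u) > 0, the only critical point is u = -7/2.
P''(-7/2) has the same sign as 4 > 0, so this is a local minimum.
P(-7/2) = (-1)·e^(-7) ≈ -0.0009.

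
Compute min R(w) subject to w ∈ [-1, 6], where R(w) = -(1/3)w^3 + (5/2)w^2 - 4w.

-6

R'(w) = -w^2 + 5w - 4, which vanishes at w = 1 and w = 4.
Compare values at every candidate in [-1, 6]: R(-1) = 41/6,  R(1) = -11/6,  R(4) = 8/3,  R(6) = -6.
The minimum over the interval is -6, attained at w = 6.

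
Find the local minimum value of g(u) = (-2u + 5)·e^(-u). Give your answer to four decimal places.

-0.0604

By the product rule, g'(u) = (2u - 7)·e^(-u). Since e^(-u) > 0, the only critical point is u = 7/2.
g''(7/2) has the same sign as 2 > 0, so this is a local minimum.
g(7/2) = (-2)·e^(-7/2) ≈ -0.0604.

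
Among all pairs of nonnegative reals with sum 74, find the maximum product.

With x + y = 74, the product is P(x) = x(74 − x).
P'(x) = 74 − 2x = 0 gives x = 37; P'' = −2 < 0, so this is the maximum.
P = 37·37 = 1369.

1369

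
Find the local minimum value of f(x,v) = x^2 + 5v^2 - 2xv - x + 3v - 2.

∂f/∂x = 2x - 2v - 1 = 0 and ∂f/∂v = -2x + 10v + 3 = 0, so (x, v) = (1/4, -1/4).
The Hessian has f_{xx} = 2, f_{vv} = 10, f_{xv} = -2, giving D = 16 > 0 with f_{xx} > 0, so the point is a local minimum.
f(1/4, -1/4) = -5/2.

-5/2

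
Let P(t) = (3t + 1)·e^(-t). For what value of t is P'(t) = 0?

By the product rule, P'(t) = (-3t + 2)·e^(-t). Since e^(-t) > 0, the only critical point is t = 2/3.
P''(2/3) has the same sign as -3 < 0, so this is a local maximum.
P(2/3) = (3)·e^(-2/3) ≈ 1.5403.

2/3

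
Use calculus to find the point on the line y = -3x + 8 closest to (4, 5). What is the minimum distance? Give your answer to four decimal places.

2.8460

Minimize D(x)^2 = (x - 4)^2 + (-3x + 3)^2.
d/dx[D^2] = 2(x - 4) + 2·(-3)·(-3x + 3) = 0 ⇒ x = 13/10.
Then y = 41/10 and the distance is √(81/10) ≈ 2.8460.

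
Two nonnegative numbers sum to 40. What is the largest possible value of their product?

400

With x + y = 40, the product is P(x) = x(40 − x).
P'(x) = 40 − 2x = 0 gives x = 20; P'' = −2 < 0, so this is the maximum.
P = 20·20 = 400.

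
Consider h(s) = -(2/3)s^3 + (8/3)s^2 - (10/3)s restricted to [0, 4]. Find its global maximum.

The derivative is -2s^2 + (16/3)s - 10/3, which vanishes at s = 1 and s = 5/3.
Candidates: h(0) = 0; h(1) = -4/3; h(5/3) = -100/81; h(4) = -40/3.
The maximum over the interval is 0, attained at s = 0.

0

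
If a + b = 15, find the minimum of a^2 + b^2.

With a + b = 15, a^2 + b^2 = a^2 + (15 − a)^2.
The derivative 2a − 2(15 − a) = 4a − 30 vanishes at a = 15/2; second derivative 4 > 0, a minimum.
The minimum is 2·(15/2)^2 = 225/2.

225/2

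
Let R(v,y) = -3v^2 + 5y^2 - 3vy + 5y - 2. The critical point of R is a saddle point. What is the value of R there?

∂R/∂v = -6v - 3y = 0 and ∂R/∂y = -3v + 10y + 5 = 0, so (v, y) = (5/23, -10/23).
The Hessian has R_{vv} = -6, R_{yy} = 10, R_{vy} = -3, giving D = -69 < 0, so the point is a saddle point.
R(5/23, -10/23) = -71/23.

-71/23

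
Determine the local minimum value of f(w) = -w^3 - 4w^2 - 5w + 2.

104/27

Critical points: f'(w) = -3w^2 - 8w - 5 vanishes at w = -5/3, -1.
Second-derivative test with f''(w) = -6w - 8: f''(-5/3) = 2 > 0 ⇒ local minimum; f''(-1) = -2 < 0 ⇒ local maximum.
So the local minimum value is f(-5/3) = 104/27.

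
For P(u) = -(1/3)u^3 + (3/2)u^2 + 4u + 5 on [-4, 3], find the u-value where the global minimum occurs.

The derivative is -u^2 + 3u + 4, whose only zero in [-4, 3] is u = -1.
Evaluating at the critical points and endpoints: P(-4) = 103/3,  P(-1) = 17/6,  P(3) = 43/2.
The minimum over the interval is 17/6, attained at u = -1.

-1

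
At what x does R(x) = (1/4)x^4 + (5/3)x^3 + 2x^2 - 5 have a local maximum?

R'(x) = x^3 + 5x^2 + 4x = 0 at x = -4, -1, 0.
R''(x) = 3x^2 + 10x + 4. R''(-4) = 12 > 0 ⇒ local minimum; R''(-1) = -3 < 0 ⇒ local maximum; R''(0) = 4 > 0 ⇒ local minimum.
So the local maximum value is R(-1) = -53/12.

-1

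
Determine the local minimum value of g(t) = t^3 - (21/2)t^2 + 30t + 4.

Critical points: g'(t) = 3t^2 - 21t + 30 vanishes at t = 2, 5.
g''(t) = 6t - 21. g''(2) = -9 < 0 ⇒ local maximum; g''(5) = 9 > 0 ⇒ local minimum.
The local minimum is g(5) = 33/2.

33/2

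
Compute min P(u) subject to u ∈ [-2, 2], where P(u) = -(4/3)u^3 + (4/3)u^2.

The derivative is -4u^2 + (8/3)u, which vanishes at u = 0 and u = 2/3.
Compare values at every candidate in [-2, 2]: P(-2) = 16; P(0) = 0; P(2/3) = 16/81; P(2) = -16/3.
The minimum over the interval is -16/3, attained at u = 2.

-16/3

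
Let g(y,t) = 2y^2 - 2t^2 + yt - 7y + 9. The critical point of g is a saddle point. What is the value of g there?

∂g/∂y = 4y + t - 7 = 0 and ∂g/∂t = y - 4t = 0, so (y, t) = (28/17, 7/17).
The Hessian has g_{yy} = 4, g_{tt} = -4, g_{yt} = 1, giving D = -17 < 0, so the point is a saddle point.
g(28/17, 7/17) = 55/17.

55/17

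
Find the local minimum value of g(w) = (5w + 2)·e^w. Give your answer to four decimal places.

By the product rule, g'(w) = (5w + 7)·e^w. Since e^w > 0, the only critical point is w = -7/5.
g''(-7/5) has the same sign as 5 > 0, so this is a local minimum.
g(-7/5) = (-5)·e^(-7/5) ≈ -1.2330.

-1.2330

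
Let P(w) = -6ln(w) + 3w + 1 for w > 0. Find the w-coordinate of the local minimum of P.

P'(w) = -6/w + 3 = 0 gives w = 2.
P''(w) = 6/w², which is positive for w > 0, so this is a local minimum.
P(2) = -6·ln(2) + 6 + 1 ≈ 2.8411.

2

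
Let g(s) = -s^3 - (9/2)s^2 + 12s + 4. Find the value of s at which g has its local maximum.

Critical points: g'(s) = -3s^2 - 9s + 12 vanishes at s = -4, 1.
Second-derivative test with g''(s) = -6s - 9: g''(-4) = 15 > 0 ⇒ local minimum; g''(1) = -15 < 0 ⇒ local maximum.
So the local maximum value is g(1) = 21/2.

1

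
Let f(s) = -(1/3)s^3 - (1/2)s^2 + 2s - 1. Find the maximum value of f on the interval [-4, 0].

f'(s) = -s^2 - s + 2, whose only zero in [-4, 0] is s = -2.
Compare values at every candidate in [-4, 0]: f(-4) = 13/3,  f(-2) = -13/3,  f(0) = -1.
So the maximum is f(-4) = 13/3.

13/3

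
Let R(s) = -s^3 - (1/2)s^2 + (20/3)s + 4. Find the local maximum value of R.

R'(s) = -3s^2 - s + 20/3. Setting R'(s) = 0 gives s ∈ {-5/3, 4/3}.
Second-derivative test with R''(s) = -6s - 1: R''(-5/3) = 9 > 0 ⇒ local minimum; R''(4/3) = -9 < 0 ⇒ local maximum.
The local maximum is R(4/3) = 260/27.

260/27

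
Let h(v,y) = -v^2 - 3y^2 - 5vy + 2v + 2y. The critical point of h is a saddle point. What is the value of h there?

4/13

∂h/∂v = -2v - 5y + 2 = 0 and ∂h/∂y = -5v - 6y + 2 = 0, so (v, y) = (-2/13, 6/13).
The Hessian has h_{vv} = -2, h_{yy} = -6, h_{vy} = -5, giving D = -13 < 0, so the point is a saddle point.
h(-2/13, 6/13) = 4/13.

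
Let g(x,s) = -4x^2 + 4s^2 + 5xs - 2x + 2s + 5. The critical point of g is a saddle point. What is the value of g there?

465/89

∂g/∂x = -8x + 5s - 2 = 0 and ∂g/∂s = 5x + 8s + 2 = 0, so (x, s) = (-26/89, -6/89).
The Hessian has g_{xx} = -8, g_{ss} = 8, g_{xs} = 5, giving D = -89 < 0, so the point is a saddle point.
g(-26/89, -6/89) = 465/89.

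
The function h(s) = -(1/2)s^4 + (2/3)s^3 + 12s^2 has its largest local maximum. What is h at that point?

320/3

Critical points: h'(s) = -2s^3 + 2s^2 + 24s vanishes at s = -3, 0, 4.
Second-derivative test with h''(s) = -6s^2 + 4s + 24: h''(-3) = -42 < 0 ⇒ local maximum; h''(0) = 24 > 0 ⇒ local minimum; h''(4) = -56 < 0 ⇒ local maximum.
The largest local maximum is h(4) = 320/3.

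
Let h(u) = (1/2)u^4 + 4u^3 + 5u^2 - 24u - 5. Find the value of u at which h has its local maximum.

-3

Critical points: h'(u) = 2u^3 + 12u^2 + 10u - 24 vanishes at u = -4, -3, 1.
h''(u) = 6u^2 + 24u + 10. h''(-4) = 10 > 0 ⇒ local minimum; h''(-3) = -8 < 0 ⇒ local maximum; h''(1) = 40 > 0 ⇒ local minimum.
So the local maximum value is h(-3) = 89/2.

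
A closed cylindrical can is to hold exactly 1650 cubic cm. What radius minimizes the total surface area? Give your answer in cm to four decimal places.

With radius r and height h, πr²h = 1650 so h = 1650/(πr²), and S(r) = 2πr² + 2πrh = 2πr² + 2·1650/r.
S'(r) = 4πr − 2·1650/r² = 0 ⇒ r³ = 1650/(2π), so r ≈ 6.4038 and h = 2r ≈ 12.8075.
S''(r) = 4π + 4·1650/r³ > 0, so this is the minimum; S ≈ 772.9840.

6.4038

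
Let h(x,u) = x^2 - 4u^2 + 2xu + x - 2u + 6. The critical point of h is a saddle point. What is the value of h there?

31/5

∂h/∂x = 2x + 2u + 1 = 0 and ∂h/∂u = 2x - 8u - 2 = 0, so (x, u) = (-1/5, -3/10).
The Hessian has h_{xx} = 2, h_{uu} = -8, h_{xu} = 2, giving D = -20 < 0, so the point is a saddle point.
h(-1/5, -3/10) = 31/5.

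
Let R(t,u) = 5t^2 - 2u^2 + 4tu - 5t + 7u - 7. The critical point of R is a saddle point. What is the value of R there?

∂R/∂t = 10t + 4u - 5 = 0 and ∂R/∂u = 4t - 4u + 7 = 0, so (t, u) = (-1/7, 45/28).
The Hessian has R_{tt} = 10, R_{uu} = -4, R_{tu} = 4, giving D = -56 < 0, so the point is a saddle point.
R(-1/7, 45/28) = -57/56.

-57/56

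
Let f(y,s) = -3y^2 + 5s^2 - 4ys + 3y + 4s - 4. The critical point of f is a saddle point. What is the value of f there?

-259/76

∂f/∂y = -6y - 4s + 3 = 0 and ∂f/∂s = -4y + 10s + 4 = 0, so (y, s) = (23/38, -3/19).
The Hessian has f_{yy} = -6, f_{ss} = 10, f_{ys} = -4, giving D = -76 < 0, so the point is a saddle point.
f(23/38, -3/19) = -259/76.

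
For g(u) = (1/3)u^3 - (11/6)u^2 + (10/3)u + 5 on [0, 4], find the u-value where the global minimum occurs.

Differentiating, g'(u) = u^2 - (11/3)u + 10/3; which vanishes at u = 5/3 and u = 2.
Candidates: g(0) = 5; g(5/3) = 1135/162; g(2) = 7; g(4) = 31/3.
Hence the absolute minimum is 5 at u = 0.

0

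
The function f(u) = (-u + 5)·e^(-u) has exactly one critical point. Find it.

6

Differentiating with the product rule gives f'(u) = (u - 6)·e^(-u). Since e^(-u) > 0, the only critical point is u = 6.
f''(6) has the same sign as 1 > 0, so this is a local minimum.
f(6) = (-1)·e^(-6) ≈ -0.0025.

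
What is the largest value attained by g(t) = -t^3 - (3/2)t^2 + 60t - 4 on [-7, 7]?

The derivative is -3t^2 - 3t + 60, which vanishes at t = -5 and t = 4.
Candidates: g(-7) = -309/2, g(-5) = -433/2, g(4) = 148, g(7) = -1/2.
So the maximum is g(4) = 148.

148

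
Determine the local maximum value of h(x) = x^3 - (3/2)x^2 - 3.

-3

h'(x) = 3x^2 - 3x. Setting h'(x) = 0 gives x ∈ {0, 1}.
Second-derivative test with h''(x) = 6x - 3: h''(0) = -3 < 0 ⇒ local maximum; h''(1) = 3 > 0 ⇒ local minimum.
Thus h has its local maximum at x = 0, with value -3.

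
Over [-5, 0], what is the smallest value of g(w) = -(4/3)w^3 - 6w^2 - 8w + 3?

g'(w) = -4w^2 - 12w - 8, which vanishes at w = -2 and w = -1.
Evaluating at the critical points and endpoints: g(-5) = 179/3, g(-2) = 17/3, g(-1) = 19/3, g(0) = 3.
Hence the absolute minimum is 3 at w = 0.

3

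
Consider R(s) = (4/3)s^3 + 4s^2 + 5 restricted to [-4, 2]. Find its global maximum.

R'(s) = 4s^2 + 8s, which vanishes at s = -2 and s = 0.
Evaluating at the critical points and endpoints: R(-4) = -49/3; R(-2) = 31/3; R(0) = 5; R(2) = 95/3.
So the maximum is R(2) = 95/3.

95/3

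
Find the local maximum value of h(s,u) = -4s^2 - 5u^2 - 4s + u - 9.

∂h/∂s = -8s - 4 = 0 and ∂h/∂u = -10u + 1 = 0, so (s, u) = (-1/2, 1/10).
The Hessian has h_{ss} = -8, h_{uu} = -10, h_{su} = 0, giving D = 80 > 0 with h_{ss} < 0, so the point is a local maximum.
h(-1/2, 1/10) = -159/20.

-159/20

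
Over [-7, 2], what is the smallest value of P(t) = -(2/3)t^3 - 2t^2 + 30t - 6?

-368/3

The derivative is -2t^2 - 4t + 30, whose only zero in [-7, 2] is t = -5.
Evaluating at the critical points and endpoints: P(-7) = -256/3; P(-5) = -368/3; P(2) = 122/3.
So the minimum is P(-5) = -368/3.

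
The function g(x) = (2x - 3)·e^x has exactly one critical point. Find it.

Differentiating with the product rule gives g'(x) = (2x - 1)·e^x. Since e^x > 0, the only critical point is x = 1/2.
g''(1/2) has the same sign as 2 > 0, so this is a local minimum.
g(1/2) = (-2)·e^(1/2) ≈ -3.2974.

1/2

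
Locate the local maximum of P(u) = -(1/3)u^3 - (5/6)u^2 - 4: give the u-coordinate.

0

P'(u) = -u^2 - (5/3)u. Setting P'(u) = 0 gives u ∈ {-5/3, 0}.
Second-derivative test with P''(u) = -2u - 5/3: P''(-5/3) = 5/3 > 0 ⇒ local minimum; P''(0) = -5/3 < 0 ⇒ local maximum.
The local maximum is P(0) = -4.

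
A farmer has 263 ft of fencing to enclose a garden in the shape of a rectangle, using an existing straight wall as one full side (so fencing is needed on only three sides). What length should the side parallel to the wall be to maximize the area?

Let the sides perpendicular to the wall have length x and the parallel side y, so 2x + y = 263 and the area is A = xy = x(263 − 2x).
A'(x) = 263 − 4x = 0 gives x = 263/4, and A''(x) = −4 < 0 confirms a maximum.
Then y = 263 − 2·263/4 = 263/2 and A = 69169/8.

263/2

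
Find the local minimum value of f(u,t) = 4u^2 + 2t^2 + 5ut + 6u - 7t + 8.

-422/7

∂f/∂u = 8u + 5t + 6 = 0 and ∂f/∂t = 5u + 4t - 7 = 0, so (u, t) = (-59/7, 86/7).
The Hessian has f_{uu} = 8, f_{tt} = 4, f_{ut} = 5, giving D = 7 > 0 with f_{uu} > 0, so the point is a local minimum.
f(-59/7, 86/7) = -422/7.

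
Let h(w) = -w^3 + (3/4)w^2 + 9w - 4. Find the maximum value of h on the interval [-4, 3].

h'(w) = -3w^2 + (3/2)w + 9, which vanishes at w = -3/2 and w = 2.
Candidates: h(-4) = 36; h(-3/2) = -199/16; h(2) = 9; h(3) = 11/4.
So the maximum is h(-4) = 36.

36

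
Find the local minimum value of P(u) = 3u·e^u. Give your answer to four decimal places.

P'(u) = 3·e^u + (3u)·1·e^u = (3u + 3)·e^u. Since e^u > 0, the only critical point is u = -1.
P''(-1) has the same sign as 3 > 0, so this is a local minimum.
P(-1) = (-3)·e^(-1) ≈ -1.1036.

-1.1036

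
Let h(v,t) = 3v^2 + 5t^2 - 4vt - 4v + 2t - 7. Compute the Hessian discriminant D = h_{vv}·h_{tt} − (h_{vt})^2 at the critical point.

∂h/∂v = 6v - 4t - 4 = 0 and ∂h/∂t = -4v + 10t + 2 = 0, so (v, t) = (8/11, 1/11).
The Hessian has h_{vv} = 6, h_{tt} = 10, h_{vt} = -4, giving D = 44 > 0 with h_{vv} > 0, so the point is a local minimum.
D = (6)·(10) − (-4)^2 = 44.

44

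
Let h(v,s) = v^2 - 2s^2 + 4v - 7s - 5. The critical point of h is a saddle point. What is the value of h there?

-23/8

∂h/∂v = 2v + 4 = 0 and ∂h/∂s = -4s - 7 = 0, so (v, s) = (-2, -7/4).
The Hessian has h_{vv} = 2, h_{ss} = -4, h_{vs} = 0, giving D = -8 < 0, so the point is a saddle point.
h(-2, -7/4) = -23/8.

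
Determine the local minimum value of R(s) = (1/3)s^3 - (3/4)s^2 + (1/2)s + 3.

Critical points: R'(s) = s^2 - (3/2)s + 1/2 vanishes at s = 1/2, 1.
Since R''(s) = 2s - 3/2, we get R''(1/2) = -1/2 < 0 ⇒ local maximum; R''(1) = 1/2 > 0 ⇒ local minimum.
Thus R has its local minimum at s = 1, with value 37/12.

37/12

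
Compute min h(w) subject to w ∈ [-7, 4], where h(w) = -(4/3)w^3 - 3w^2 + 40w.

-368/3

h'(w) = -4w^2 - 6w + 40, which vanishes at w = -4 and w = 5/2.
Evaluating at the critical points and endpoints: h(-7) = 91/3,  h(-4) = -368/3,  h(5/2) = 725/12,  h(4) = 80/3.
The minimum over the interval is -368/3, attained at w = -4.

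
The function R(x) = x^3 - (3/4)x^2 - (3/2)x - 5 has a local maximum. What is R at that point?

R'(x) = 3x^2 - (3/2)x - 3/2. Setting R'(x) = 0 gives x ∈ {-1/2, 1}.
Second-derivative test with R''(x) = 6x - 3/2: R''(-1/2) = -9/2 < 0 ⇒ local maximum; R''(1) = 9/2 > 0 ⇒ local minimum.
The local maximum is R(-1/2) = -73/16.

-73/16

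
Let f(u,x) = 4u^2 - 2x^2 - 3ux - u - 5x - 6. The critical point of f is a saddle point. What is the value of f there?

∂f/∂u = 8u - 3x - 1 = 0 and ∂f/∂x = -3u - 4x - 5 = 0, so (u, x) = (-11/41, -43/41).
The Hessian has f_{uu} = 8, f_{xx} = -4, f_{ux} = -3, giving D = -41 < 0, so the point is a saddle point.
f(-11/41, -43/41) = -133/41.

-133/41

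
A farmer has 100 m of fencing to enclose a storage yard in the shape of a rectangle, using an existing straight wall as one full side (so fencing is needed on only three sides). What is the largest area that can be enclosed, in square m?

Let the sides perpendicular to the wall have length x and the parallel side y, so 2x + y = 100 and the area is A = xy = x(100 − 2x).
A'(x) = 100 − 4x = 0 gives x = 25, and A''(x) = −4 < 0 confirms a maximum.
Then y = 100 − 2·25 = 50 and A = 1250.

1250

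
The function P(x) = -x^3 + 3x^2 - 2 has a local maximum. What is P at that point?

Critical points: P'(x) = -3x^2 + 6x vanishes at x = 0, 2.
Second-derivative test with P''(x) = -6x + 6: P''(0) = 6 > 0 ⇒ local minimum; P''(2) = -6 < 0 ⇒ local maximum.
Thus P has its local maximum at x = 2, with value 2.

2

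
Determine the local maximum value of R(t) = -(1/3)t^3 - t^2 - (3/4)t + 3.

19/6

R'(t) = -t^2 - 2t - 3/4 = 0 at t = -3/2, -1/2.
R''(t) = -2t - 2. R''(-3/2) = 1 > 0 ⇒ local minimum; R''(-1/2) = -1 < 0 ⇒ local maximum.
The local maximum is R(-1/2) = 19/6.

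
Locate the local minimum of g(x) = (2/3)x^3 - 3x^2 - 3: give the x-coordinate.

g'(x) = 2x^2 - 6x = 0 at x = 0, 3.
g''(x) = 4x - 6. g''(0) = -6 < 0 ⇒ local maximum; g''(3) = 6 > 0 ⇒ local minimum.
The local minimum is g(3) = -12.

3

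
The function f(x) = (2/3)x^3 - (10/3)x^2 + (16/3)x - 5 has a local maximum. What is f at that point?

-181/81

f'(x) = 2x^2 - (20/3)x + 16/3. Setting f'(x) = 0 gives x ∈ {4/3, 2}.
f''(x) = 4x - 20/3. f''(4/3) = -4/3 < 0 ⇒ local maximum; f''(2) = 4/3 > 0 ⇒ local minimum.
Thus f has its local maximum at x = 4/3, with value -181/81.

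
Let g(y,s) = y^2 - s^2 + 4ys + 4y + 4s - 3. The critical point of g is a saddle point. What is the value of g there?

-31/5

∂g/∂y = 2y + 4s + 4 = 0 and ∂g/∂s = 4y - 2s + 4 = 0, so (y, s) = (-6/5, -2/5).
The Hessian has g_{yy} = 2, g_{ss} = -2, g_{ys} = 4, giving D = -20 < 0, so the point is a saddle point.
g(-6/5, -2/5) = -31/5.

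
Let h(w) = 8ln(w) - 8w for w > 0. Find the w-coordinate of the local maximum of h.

h'(w) = 8/w − 8 = 0 gives w = 1.
h''(w) = -8/w², which is negative for w > 0, so this is a local maximum.
h(1) = 8·ln(1) - 8 ≈ -8.0000.

1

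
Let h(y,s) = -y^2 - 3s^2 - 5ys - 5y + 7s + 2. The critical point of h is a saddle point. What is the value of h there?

-21

∂h/∂y = -2y - 5s - 5 = 0 and ∂h/∂s = -5y - 6s + 7 = 0, so (y, s) = (5, -3).
The Hessian has h_{yy} = -2, h_{ss} = -6, h_{ys} = -5, giving D = -13 < 0, so the point is a saddle point.
h(5, -3) = -21.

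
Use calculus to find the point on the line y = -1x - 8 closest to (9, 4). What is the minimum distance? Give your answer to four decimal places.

Minimize D(x)^2 = (x - 9)^2 + (-x - 12)^2.
d/dx[D^2] = 2(x - 9) + 2·(-1)·(-x - 12) = 0 ⇒ x = -3/2.
Then y = -13/2 and the distance is √(441/2) ≈ 14.8492.

14.8492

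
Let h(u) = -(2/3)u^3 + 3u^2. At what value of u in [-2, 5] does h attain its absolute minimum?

The derivative is -2u^2 + 6u, which vanishes at u = 0 and u = 3.
Compare values at every candidate in [-2, 5]: h(-2) = 52/3; h(0) = 0; h(3) = 9; h(5) = -25/3.
So the minimum is h(5) = -25/3.

5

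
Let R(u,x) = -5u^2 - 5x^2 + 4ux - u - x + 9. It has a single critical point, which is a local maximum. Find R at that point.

55/6

∂R/∂u = -10u + 4x - 1 = 0 and ∂R/∂x = 4u - 10x - 1 = 0, so (u, x) = (-1/6, -1/6).
The Hessian has R_{uu} = -10, R_{xx} = -10, R_{ux} = 4, giving D = 84 > 0 with R_{uu} < 0, so the point is a local maximum.
R(-1/6, -1/6) = 55/6.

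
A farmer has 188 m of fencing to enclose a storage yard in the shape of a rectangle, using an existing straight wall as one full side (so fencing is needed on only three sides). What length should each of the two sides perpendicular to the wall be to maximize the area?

Let the sides perpendicular to the wall have length x and the parallel side y, so 2x + y = 188 and the area is A = xy = x(188 − 2x).
A'(x) = 188 − 4x = 0 gives x = 47, and A''(x) = −4 < 0 confirms a maximum.
Then y = 188 − 2·47 = 94 and A = 4418.

47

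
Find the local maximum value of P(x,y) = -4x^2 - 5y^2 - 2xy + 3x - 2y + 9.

757/76

∂P/∂x = -8x - 2y + 3 = 0 and ∂P/∂y = -2x - 10y - 2 = 0, so (x, y) = (17/38, -11/38).
The Hessian has P_{xx} = -8, P_{yy} = -10, P_{xy} = -2, giving D = 76 > 0 with P_{xx} < 0, so the point is a local maximum.
P(17/38, -11/38) = 757/76.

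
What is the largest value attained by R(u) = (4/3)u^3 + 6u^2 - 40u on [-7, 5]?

550/3

R'(u) = 4u^2 + 12u - 40, which vanishes at u = -5 and u = 2.
Compare values at every candidate in [-7, 5]: R(-7) = 350/3,  R(-5) = 550/3,  R(2) = -136/3,  R(5) = 350/3.
So the maximum is R(-5) = 550/3.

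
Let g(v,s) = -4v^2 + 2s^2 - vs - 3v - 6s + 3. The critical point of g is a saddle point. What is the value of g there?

-3/11

∂g/∂v = -8v - s - 3 = 0 and ∂g/∂s = -v + 4s - 6 = 0, so (v, s) = (-6/11, 15/11).
The Hessian has g_{vv} = -8, g_{ss} = 4, g_{vs} = -1, giving D = -33 < 0, so the point is a saddle point.
g(-6/11, 15/11) = -3/11.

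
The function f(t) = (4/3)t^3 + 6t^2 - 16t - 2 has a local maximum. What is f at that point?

218/3

f'(t) = 4t^2 + 12t - 16. Setting f'(t) = 0 gives t ∈ {-4, 1}.
Since f''(t) = 8t + 12, we get f''(-4) = -20 < 0 ⇒ local maximum; f''(1) = 20 > 0 ⇒ local minimum.
The local maximum is f(-4) = 218/3.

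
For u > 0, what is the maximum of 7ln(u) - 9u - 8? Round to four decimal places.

-16.7592

R'(u) = 7/u − 9 = 0 gives u = 7/9.
R''(u) = -7/u², which is negative for u > 0, so this is a local maximum.
R(7/9) = 7·ln(7/9) - 7 - 8 ≈ -16.7592.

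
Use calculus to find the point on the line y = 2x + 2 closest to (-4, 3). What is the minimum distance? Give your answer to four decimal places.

4.0249

Minimize D(x)^2 = (x + 4)^2 + (2x - 1)^2.
d/dx[D^2] = 2(x + 4) + 2·2·(2x - 1) = 0 ⇒ x = -2/5.
Then y = 6/5 and the distance is √(81/5) ≈ 4.0249.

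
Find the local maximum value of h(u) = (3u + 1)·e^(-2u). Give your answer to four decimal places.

Differentiating with the product rule gives h'(u) = (-6u + 1)·e^(-2u). Since e^(-2u) > 0, the only critical point is u = 1/6.
h''(1/6) has the same sign as -6 < 0, so this is a local maximum.
h(1/6) = (3/2)·e^(-1/3) ≈ 1.0748.

1.0748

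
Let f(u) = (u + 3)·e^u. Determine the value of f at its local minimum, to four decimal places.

-0.0183

Differentiating with the product rule gives f'(u) = (u + 4)·e^u. Since e^u > 0, the only critical point is u = -4.
f''(-4) has the same sign as 1 > 0, so this is a local minimum.
f(-4) = (-1)·e^(-4) ≈ -0.0183.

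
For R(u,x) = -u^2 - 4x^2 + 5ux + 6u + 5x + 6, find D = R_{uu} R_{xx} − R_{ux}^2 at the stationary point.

-9

∂R/∂u = -2u + 5x + 6 = 0 and ∂R/∂x = 5u - 8x + 5 = 0, so (u, x) = (-73/9, -40/9).
The Hessian has R_{uu} = -2, R_{xx} = -8, R_{ux} = 5, giving D = -9 < 0, so the point is a saddle point.
D = (-2)·(-8) − (5)^2 = -9.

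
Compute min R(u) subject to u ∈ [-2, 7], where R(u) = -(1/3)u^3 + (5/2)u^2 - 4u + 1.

-113/6

Differentiating, R'(u) = -u^2 + 5u - 4; which vanishes at u = 1 and u = 4.
Candidates: R(-2) = 65/3,  R(1) = -5/6,  R(4) = 11/3,  R(7) = -113/6.
So the minimum is R(7) = -113/6.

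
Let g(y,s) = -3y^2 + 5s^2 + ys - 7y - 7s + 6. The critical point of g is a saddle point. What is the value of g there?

∂g/∂y = -6y + s - 7 = 0 and ∂g/∂s = y + 10s - 7 = 0, so (y, s) = (-63/61, 49/61).
The Hessian has g_{yy} = -6, g_{ss} = 10, g_{ys} = 1, giving D = -61 < 0, so the point is a saddle point.
g(-63/61, 49/61) = 415/61.

415/61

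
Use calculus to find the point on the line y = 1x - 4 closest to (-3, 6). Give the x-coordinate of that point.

7/2

Minimize D(x)^2 = (x + 3)^2 + (x - 10)^2.
d/dx[D^2] = 2(x + 3) + 2·1·(x - 10) = 0 ⇒ x = 7/2.
Then y = -1/2 and the distance is √(169/2) ≈ 9.1924.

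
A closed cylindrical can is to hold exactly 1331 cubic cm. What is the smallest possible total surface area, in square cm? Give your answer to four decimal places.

669.8331

With radius r and height h, πr²h = 1331 so h = 1331/(πr²), and S(r) = 2πr² + 2πrh = 2πr² + 2·1331/r.
S'(r) = 4πr − 2·1331/r² = 0 ⇒ r³ = 1331/(2π), so r ≈ 5.9612 and h = 2r ≈ 11.9224.
S''(r) = 4π + 4·1331/r³ > 0, so this is the minimum; S ≈ 669.8331.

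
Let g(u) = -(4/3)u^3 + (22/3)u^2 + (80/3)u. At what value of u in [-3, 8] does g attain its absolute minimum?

-4/3

The derivative is -4u^2 + (44/3)u + 80/3, which vanishes at u = -4/3 and u = 5.
Evaluating at the critical points and endpoints: g(-3) = 22, g(-4/3) = -1568/81, g(5) = 150, g(8) = 0.
Hence the absolute minimum is -1568/81 at u = -4/3.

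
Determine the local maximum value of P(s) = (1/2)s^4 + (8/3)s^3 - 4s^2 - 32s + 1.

107/3

P'(s) = 2s^3 + 8s^2 - 8s - 32. Setting P'(s) = 0 gives s ∈ {-4, -2, 2}.
Since P''(s) = 6s^2 + 16s - 8, we get P''(-4) = 24 > 0 ⇒ local minimum; P''(-2) = -16 < 0 ⇒ local maximum; P''(2) = 48 > 0 ⇒ local minimum.
So the local maximum value is P(-2) = 107/3.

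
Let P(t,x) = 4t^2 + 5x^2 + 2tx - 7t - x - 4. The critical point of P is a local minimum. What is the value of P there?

-539/76

∂P/∂t = 8t + 2x - 7 = 0 and ∂P/∂x = 2t + 10x - 1 = 0, so (t, x) = (17/19, -3/38).
The Hessian has P_{tt} = 8, P_{xx} = 10, P_{tx} = 2, giving D = 76 > 0 with P_{tt} > 0, so the point is a local minimum.
P(17/19, -3/38) = -539/76.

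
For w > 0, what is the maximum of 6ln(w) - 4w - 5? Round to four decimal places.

g'(w) = 6/w − 4 = 0 gives w = 3/2.
g''(w) = -6/w², which is negative for w > 0, so this is a local maximum.
g(3/2) = 6·ln(3/2) - 6 - 5 ≈ -8.5672.

-8.5672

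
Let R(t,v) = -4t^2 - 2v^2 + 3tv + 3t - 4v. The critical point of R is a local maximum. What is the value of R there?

∂R/∂t = -8t + 3v + 3 = 0 and ∂R/∂v = 3t - 4v - 4 = 0, so (t, v) = (0, -1).
The Hessian has R_{tt} = -8, R_{vv} = -4, R_{tv} = 3, giving D = 23 > 0 with R_{tt} < 0, so the point is a local maximum.
R(0, -1) = 2.

2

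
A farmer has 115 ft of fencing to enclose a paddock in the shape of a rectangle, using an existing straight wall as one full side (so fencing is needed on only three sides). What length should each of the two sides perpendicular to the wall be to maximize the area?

115/4

Let the sides perpendicular to the wall have length x and the parallel side y, so 2x + y = 115 and the area is A = xy = x(115 − 2x).
A'(x) = 115 − 4x = 0 gives x = 115/4, and A''(x) = −4 < 0 confirms a maximum.
Then y = 115 − 2·115/4 = 115/2 and A = 13225/8.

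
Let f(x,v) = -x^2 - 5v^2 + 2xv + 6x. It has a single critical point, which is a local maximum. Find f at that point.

∂f/∂x = -2x + 2v + 6 = 0 and ∂f/∂v = 2x - 10v = 0, so (x, v) = (15/4, 3/4).
The Hessian has f_{xx} = -2, f_{vv} = -10, f_{xv} = 2, giving D = 16 > 0 with f_{xx} < 0, so the point is a local maximum.
f(15/4, 3/4) = 45/4.

45/4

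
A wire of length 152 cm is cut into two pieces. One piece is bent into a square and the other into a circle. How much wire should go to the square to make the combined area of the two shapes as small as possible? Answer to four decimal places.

Let x be the length used for the square. Square side x/4; circle radius (152−x)/(2π).
A(x) = (x/4)² + π·((152−x)/(2π))² = x²/16 + (152−x)²/(4π) for 0 ≤ x ≤ 152. A'(x) = x/8 − (152−x)/(2π) = 0 gives x = 4·152/(π+4) ≈ 85.1351.
A'' = 1/8 + 1/(2π) > 0, so this gives the minimum combined area; x ≈ 85.1351 cm to the square.

85.1351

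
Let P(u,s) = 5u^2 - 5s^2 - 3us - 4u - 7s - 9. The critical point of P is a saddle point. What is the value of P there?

∂P/∂u = 10u - 3s - 4 = 0 and ∂P/∂s = -3u - 10s - 7 = 0, so (u, s) = (19/109, -82/109).
The Hessian has P_{uu} = 10, P_{ss} = -10, P_{us} = -3, giving D = -109 < 0, so the point is a saddle point.
P(19/109, -82/109) = -732/109.

-732/109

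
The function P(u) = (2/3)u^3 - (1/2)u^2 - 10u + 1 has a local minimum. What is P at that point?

P'(u) = 2u^2 - u - 10 = 0 at u = -2, 5/2.
Since P''(u) = 4u - 1, we get P''(-2) = -9 < 0 ⇒ local maximum; P''(5/2) = 9 > 0 ⇒ local minimum.
So the local minimum value is P(5/2) = -401/24.

-401/24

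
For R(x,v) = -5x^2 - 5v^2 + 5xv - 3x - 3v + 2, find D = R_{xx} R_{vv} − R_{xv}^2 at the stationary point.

75

∂R/∂x = -10x + 5v - 3 = 0 and ∂R/∂v = 5x - 10v - 3 = 0, so (x, v) = (-3/5, -3/5).
The Hessian has R_{xx} = -10, R_{vv} = -10, R_{xv} = 5, giving D = 75 > 0 with R_{xx} < 0, so the point is a local maximum.
D = (-10)·(-10) − (5)^2 = 75.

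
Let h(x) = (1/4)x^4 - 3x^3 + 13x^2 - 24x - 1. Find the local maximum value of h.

-67/4

h'(x) = x^3 - 9x^2 + 26x - 24 = 0 at x = 2, 3, 4.
h''(x) = 3x^2 - 18x + 26. h''(2) = 2 > 0 ⇒ local minimum; h''(3) = -1 < 0 ⇒ local maximum; h''(4) = 2 > 0 ⇒ local minimum.
Thus h has its local maximum at x = 3, with value -67/4.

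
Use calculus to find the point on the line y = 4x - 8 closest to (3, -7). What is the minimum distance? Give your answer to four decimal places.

2.6679

Minimize D(x)^2 = (x - 3)^2 + (4x - 1)^2.
d/dx[D^2] = 2(x - 3) + 2·4·(4x - 1) = 0 ⇒ x = 7/17.
Then y = -108/17 and the distance is √(121/17) ≈ 2.6679.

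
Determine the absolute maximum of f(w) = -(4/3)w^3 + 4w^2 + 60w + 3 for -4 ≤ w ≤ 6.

f'(w) = -4w^2 + 8w + 60, which vanishes at w = -3 and w = 5.
Candidates: f(-4) = -263/3; f(-3) = -105; f(5) = 709/3; f(6) = 219.
The maximum over the interval is 709/3, attained at w = 5.

709/3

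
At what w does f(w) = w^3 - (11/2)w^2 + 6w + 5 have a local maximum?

f'(w) = 3w^2 - 11w + 6. Setting f'(w) = 0 gives w ∈ {2/3, 3}.
Since f''(w) = 6w - 11, we get f''(2/3) = -7 < 0 ⇒ local maximum; f''(3) = 7 > 0 ⇒ local minimum.
The local maximum is f(2/3) = 185/27.

2/3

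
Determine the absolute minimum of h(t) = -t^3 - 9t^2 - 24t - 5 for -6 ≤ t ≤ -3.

The derivative is -3t^2 - 18t - 24, whose only zero in [-6, -3] is t = -4.
Candidates: h(-6) = 31, h(-4) = 11, h(-3) = 13.
Hence the absolute minimum is 11 at t = -4.

11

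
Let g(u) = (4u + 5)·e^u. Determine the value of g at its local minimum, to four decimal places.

By the product rule, g'(u) = (4u + 9)·e^u. Since e^u > 0, the only critical point is u = -9/4.
g''(-9/4) has the same sign as 4 > 0, so this is a local minimum.
g(-9/4) = (-4)·e^(-9/4) ≈ -0.4216.

-0.4216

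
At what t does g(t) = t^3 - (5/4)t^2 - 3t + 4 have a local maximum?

Critical points: g'(t) = 3t^2 - (5/2)t - 3 vanishes at t = -2/3, 3/2.
Second-derivative test with g''(t) = 6t - 5/2: g''(-2/3) = -13/2 < 0 ⇒ local maximum; g''(3/2) = 13/2 > 0 ⇒ local minimum.
Thus g has its local maximum at t = -2/3, with value 139/27.

-2/3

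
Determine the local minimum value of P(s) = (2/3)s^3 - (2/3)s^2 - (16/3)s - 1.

-9

P'(s) = 2s^2 - (4/3)s - 16/3 = 0 at s = -4/3, 2.
P''(s) = 4s - 4/3. P''(-4/3) = -20/3 < 0 ⇒ local maximum; P''(2) = 20/3 > 0 ⇒ local minimum.
Thus P has its local minimum at s = 2, with value -9.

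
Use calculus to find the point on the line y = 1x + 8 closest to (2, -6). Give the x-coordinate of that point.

-6

Minimize D(x)^2 = (x - 2)^2 + (x + 14)^2.
d/dx[D^2] = 2(x - 2) + 2·1·(x + 14) = 0 ⇒ x = -6.
Then y = 2 and the distance is √(128) ≈ 11.3137.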